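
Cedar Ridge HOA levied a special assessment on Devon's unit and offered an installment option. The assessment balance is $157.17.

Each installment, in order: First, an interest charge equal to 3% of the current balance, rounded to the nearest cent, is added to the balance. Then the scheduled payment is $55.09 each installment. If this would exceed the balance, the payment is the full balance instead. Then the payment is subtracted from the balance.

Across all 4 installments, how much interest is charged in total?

# | Opening | Interest | Payment | End bal
1 | $157.17 | $4.72 | $55.09 | $106.80
2 | $106.80 | $3.20 | $55.09 | $54.91
3 | $54.91 | $1.65 | $55.09 | $1.47
4 | $1.47 | $0.04 | $1.51 | $0.00
Total interest: $4.72 + $3.20 + $1.65 + $0.04 = $9.61

$9.61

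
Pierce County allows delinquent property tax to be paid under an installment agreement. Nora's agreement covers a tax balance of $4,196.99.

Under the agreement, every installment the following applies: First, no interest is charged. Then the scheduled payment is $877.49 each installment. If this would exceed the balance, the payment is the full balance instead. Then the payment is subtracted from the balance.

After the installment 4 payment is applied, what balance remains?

$687.03

# | Opening | Payment | End bal
1 | $4,196.99 | $877.49 | $3,319.50
2 | $3,319.50 | $877.49 | $2,442.01
3 | $2,442.01 | $877.49 | $1,564.52
4 | $1,564.52 | $877.49 | $687.03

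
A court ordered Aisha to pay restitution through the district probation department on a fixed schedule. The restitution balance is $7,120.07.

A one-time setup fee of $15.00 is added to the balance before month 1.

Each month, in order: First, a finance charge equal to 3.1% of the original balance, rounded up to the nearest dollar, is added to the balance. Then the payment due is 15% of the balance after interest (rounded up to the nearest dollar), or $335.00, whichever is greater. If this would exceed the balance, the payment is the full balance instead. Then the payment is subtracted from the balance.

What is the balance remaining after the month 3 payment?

$4,864.07

Month 1: opening $7,135.07; interest $221.00 → $7,356.07; payment $1,104.00; balance $6,252.07
Month 2: opening $6,252.07; interest $221.00 → $6,473.07; payment $971.00; balance $5,502.07
Month 3: opening $5,502.07; interest $221.00 → $5,723.07; payment $859.00; balance $4,864.07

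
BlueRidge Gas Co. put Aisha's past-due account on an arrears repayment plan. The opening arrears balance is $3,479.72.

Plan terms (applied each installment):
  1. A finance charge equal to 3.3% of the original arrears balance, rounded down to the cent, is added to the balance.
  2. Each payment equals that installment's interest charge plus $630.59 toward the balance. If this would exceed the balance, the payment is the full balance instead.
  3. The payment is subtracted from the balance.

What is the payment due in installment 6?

Installment 1: $3,479.72 +$114.83 interest = $3,594.55; pay $745.42 → $2,849.13
Installment 2: $2,849.13 +$114.83 interest = $2,963.96; pay $745.42 → $2,218.54
Installment 3: $2,218.54 +$114.83 interest = $2,333.37; pay $745.42 → $1,587.95
Installment 4: $1,587.95 +$114.83 interest = $1,702.78; pay $745.42 → $957.36
Installment 5: $957.36 +$114.83 interest = $1,072.19; pay $745.42 → $326.77
Installment 6: $326.77 +$114.83 interest = $441.60; pay $441.60 → $0.00

$441.60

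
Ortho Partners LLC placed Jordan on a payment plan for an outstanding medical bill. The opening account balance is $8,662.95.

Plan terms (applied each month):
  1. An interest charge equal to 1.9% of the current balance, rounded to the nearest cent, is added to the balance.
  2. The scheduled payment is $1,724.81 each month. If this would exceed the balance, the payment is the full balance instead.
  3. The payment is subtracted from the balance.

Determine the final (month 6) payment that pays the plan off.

$570.39

Month 1: opening $8,662.95; interest $164.60 → $8,827.55; payment $1,724.81; balance $7,102.74
Month 2: opening $7,102.74; interest $134.95 → $7,237.69; payment $1,724.81; balance $5,512.88
Month 3: opening $5,512.88; interest $104.74 → $5,617.62; payment $1,724.81; balance $3,892.81
Month 4: opening $3,892.81; interest $73.96 → $3,966.77; payment $1,724.81; balance $2,241.96
Month 5: opening $2,241.96; interest $42.60 → $2,284.56; payment $1,724.81; balance $559.75
Month 6: opening $559.75; interest $10.64 → $570.39; payment $570.39; balance $0.00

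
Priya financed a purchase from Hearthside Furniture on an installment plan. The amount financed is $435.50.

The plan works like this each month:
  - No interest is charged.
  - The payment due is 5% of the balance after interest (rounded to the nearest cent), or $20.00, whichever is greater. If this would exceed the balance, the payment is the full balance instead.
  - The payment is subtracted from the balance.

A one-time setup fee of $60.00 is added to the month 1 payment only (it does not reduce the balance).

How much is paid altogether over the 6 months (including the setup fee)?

$182.47

Month 1: opening $435.50; payment $21.78 (+ $60.00 fee); balance $413.72
Month 2: opening $413.72; payment $20.69; balance $393.03
Month 3: opening $393.03; payment $20.00; balance $373.03
Month 4: opening $373.03; payment $20.00; balance $353.03
Month 5: opening $353.03; payment $20.00; balance $333.03
Month 6: opening $333.03; payment $20.00; balance $313.03
Total paid: $182.47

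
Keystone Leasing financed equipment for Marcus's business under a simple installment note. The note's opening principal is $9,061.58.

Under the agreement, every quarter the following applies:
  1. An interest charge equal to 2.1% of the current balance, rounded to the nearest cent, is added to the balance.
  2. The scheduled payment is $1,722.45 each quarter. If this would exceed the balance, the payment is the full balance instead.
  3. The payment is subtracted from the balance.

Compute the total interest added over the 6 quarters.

$645.41

Quarter 1: $9,061.58 +$190.29 interest = $9,251.87; pay $1,722.45 → $7,529.42
Quarter 2: $7,529.42 +$158.12 interest = $7,687.54; pay $1,722.45 → $5,965.09
Quarter 3: $5,965.09 +$125.27 interest = $6,090.36; pay $1,722.45 → $4,367.91
Quarter 4: $4,367.91 +$91.73 interest = $4,459.64; pay $1,722.45 → $2,737.19
Quarter 5: $2,737.19 +$57.48 interest = $2,794.67; pay $1,722.45 → $1,072.22
Quarter 6: $1,072.22 +$22.52 interest = $1,094.74; pay $1,094.74 → $0.00
Total interest: $190.29 + $158.12 + $125.27 + $91.73 + $57.48 + $22.52 = $645.41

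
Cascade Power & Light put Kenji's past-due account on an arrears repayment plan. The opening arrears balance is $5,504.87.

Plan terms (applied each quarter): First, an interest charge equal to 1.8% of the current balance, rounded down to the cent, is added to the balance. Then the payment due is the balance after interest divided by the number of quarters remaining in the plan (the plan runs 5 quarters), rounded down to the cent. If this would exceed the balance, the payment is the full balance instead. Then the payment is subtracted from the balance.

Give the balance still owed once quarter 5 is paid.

# | Opening | Interest | Payment | End bal
1 | $5,504.87 | $99.08 | $1,120.79 | $4,483.16
2 | $4,483.16 | $80.69 | $1,140.96 | $3,422.89
3 | $3,422.89 | $61.61 | $1,161.50 | $2,323.00
4 | $2,323.00 | $41.81 | $1,182.40 | $1,182.41
5 | $1,182.41 | $21.28 | $1,203.69 | $0.00

$0.00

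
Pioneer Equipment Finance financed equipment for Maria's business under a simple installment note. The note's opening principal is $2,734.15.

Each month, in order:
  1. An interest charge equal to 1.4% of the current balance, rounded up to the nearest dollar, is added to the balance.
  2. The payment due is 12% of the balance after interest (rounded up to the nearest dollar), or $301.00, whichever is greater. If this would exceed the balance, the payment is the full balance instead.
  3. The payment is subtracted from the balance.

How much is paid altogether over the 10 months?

$2,944.15

Month 1: opening $2,734.15; interest $39.00 → $2,773.15; payment $333.00; balance $2,440.15
Month 2: opening $2,440.15; interest $35.00 → $2,475.15; payment $301.00; balance $2,174.15
Month 3: opening $2,174.15; interest $31.00 → $2,205.15; payment $301.00; balance $1,904.15
Month 4: opening $1,904.15; interest $27.00 → $1,931.15; payment $301.00; balance $1,630.15
Month 5: opening $1,630.15; interest $23.00 → $1,653.15; payment $301.00; balance $1,352.15
Month 6: opening $1,352.15; interest $19.00 → $1,371.15; payment $301.00; balance $1,070.15
Month 7: opening $1,070.15; interest $15.00 → $1,085.15; payment $301.00; balance $784.15
Month 8: opening $784.15; interest $11.00 → $795.15; payment $301.00; balance $494.15
Month 9: opening $494.15; interest $7.00 → $501.15; payment $301.00; balance $200.15
Month 10: opening $200.15; interest $3.00 → $203.15; payment $203.15; balance $0.00
Total paid: $2,944.15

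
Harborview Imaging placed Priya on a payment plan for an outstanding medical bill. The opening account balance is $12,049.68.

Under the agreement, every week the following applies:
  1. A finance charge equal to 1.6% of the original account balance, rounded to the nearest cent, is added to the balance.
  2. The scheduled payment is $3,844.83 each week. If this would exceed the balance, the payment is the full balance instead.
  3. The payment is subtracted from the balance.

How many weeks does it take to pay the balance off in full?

# | Opening | Interest | Payment | End bal
1 | $12,049.68 | $192.79 | $3,844.83 | $8,397.64
2 | $8,397.64 | $192.79 | $3,844.83 | $4,745.60
3 | $4,745.60 | $192.79 | $3,844.83 | $1,093.56
4 | $1,093.56 | $192.79 | $1,286.35 | $0.00
Balance reaches $0.00 in week 4.

4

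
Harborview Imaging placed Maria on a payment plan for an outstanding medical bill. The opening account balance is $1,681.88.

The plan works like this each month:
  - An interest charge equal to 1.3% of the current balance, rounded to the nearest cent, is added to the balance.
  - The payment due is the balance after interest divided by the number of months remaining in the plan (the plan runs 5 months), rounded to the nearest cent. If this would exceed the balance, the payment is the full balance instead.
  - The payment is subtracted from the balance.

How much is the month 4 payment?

# | Opening | Interest | Payment | End bal
1 | $1,681.88 | $21.86 | $340.75 | $1,362.99
2 | $1,362.99 | $17.72 | $345.18 | $1,035.53
3 | $1,035.53 | $13.46 | $349.66 | $699.33
4 | $699.33 | $9.09 | $354.21 | $354.21

$354.21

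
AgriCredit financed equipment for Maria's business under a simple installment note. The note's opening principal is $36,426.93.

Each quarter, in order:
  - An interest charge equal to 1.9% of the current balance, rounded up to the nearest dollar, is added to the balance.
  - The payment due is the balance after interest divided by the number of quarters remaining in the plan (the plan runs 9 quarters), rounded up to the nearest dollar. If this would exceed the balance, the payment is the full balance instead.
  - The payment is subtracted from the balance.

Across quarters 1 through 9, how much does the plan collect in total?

Quarter 1: opening $36,426.93; interest $693.00 → $37,119.93; payment $4,125.00; balance $32,994.93
Quarter 2: opening $32,994.93; interest $627.00 → $33,621.93; payment $4,203.00; balance $29,418.93
Quarter 3: opening $29,418.93; interest $559.00 → $29,977.93; payment $4,283.00; balance $25,694.93
Quarter 4: opening $25,694.93; interest $489.00 → $26,183.93; payment $4,364.00; balance $21,819.93
Quarter 5: opening $21,819.93; interest $415.00 → $22,234.93; payment $4,447.00; balance $17,787.93
Quarter 6: opening $17,787.93; interest $338.00 → $18,125.93; payment $4,532.00; balance $13,593.93
Quarter 7: opening $13,593.93; interest $259.00 → $13,852.93; payment $4,618.00; balance $9,234.93
Quarter 8: opening $9,234.93; interest $176.00 → $9,410.93; payment $4,706.00; balance $4,704.93
Quarter 9: opening $4,704.93; interest $90.00 → $4,794.93; payment $4,794.93; balance $0.00
Total paid: $40,072.93

$40,072.93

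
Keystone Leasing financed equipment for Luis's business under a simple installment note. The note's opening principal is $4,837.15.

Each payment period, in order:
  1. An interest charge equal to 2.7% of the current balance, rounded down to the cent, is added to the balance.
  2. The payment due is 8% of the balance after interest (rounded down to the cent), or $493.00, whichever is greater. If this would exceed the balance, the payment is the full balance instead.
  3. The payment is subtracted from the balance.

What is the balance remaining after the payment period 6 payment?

$2,510.56

Payment period 1: opening $4,837.15; interest $130.60 → $4,967.75; payment $493.00; balance $4,474.75
Payment period 2: opening $4,474.75; interest $120.81 → $4,595.56; payment $493.00; balance $4,102.56
Payment period 3: opening $4,102.56; interest $110.76 → $4,213.32; payment $493.00; balance $3,720.32
Payment period 4: opening $3,720.32; interest $100.44 → $3,820.76; payment $493.00; balance $3,327.76
Payment period 5: opening $3,327.76; interest $89.84 → $3,417.60; payment $493.00; balance $2,924.60
Payment period 6: opening $2,924.60; interest $78.96 → $3,003.56; payment $493.00; balance $2,510.56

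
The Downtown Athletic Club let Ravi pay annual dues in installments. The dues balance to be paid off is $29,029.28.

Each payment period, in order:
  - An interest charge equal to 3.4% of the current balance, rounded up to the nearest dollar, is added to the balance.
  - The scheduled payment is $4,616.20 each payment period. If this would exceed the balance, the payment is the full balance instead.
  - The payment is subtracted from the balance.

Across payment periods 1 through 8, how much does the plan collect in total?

$33,229.28

Payment period 1: opening $29,029.28; interest $987.00 → $30,016.28; payment $4,616.20; balance $25,400.08
Payment period 2: opening $25,400.08; interest $864.00 → $26,264.08; payment $4,616.20; balance $21,647.88
Payment period 3: opening $21,647.88; interest $737.00 → $22,384.88; payment $4,616.20; balance $17,768.68
Payment period 4: opening $17,768.68; interest $605.00 → $18,373.68; payment $4,616.20; balance $13,757.48
Payment period 5: opening $13,757.48; interest $468.00 → $14,225.48; payment $4,616.20; balance $9,609.28
Payment period 6: opening $9,609.28; interest $327.00 → $9,936.28; payment $4,616.20; balance $5,320.08
Payment period 7: opening $5,320.08; interest $181.00 → $5,501.08; payment $4,616.20; balance $884.88
Payment period 8: opening $884.88; interest $31.00 → $915.88; payment $915.88; balance $0.00
Total paid: $33,229.28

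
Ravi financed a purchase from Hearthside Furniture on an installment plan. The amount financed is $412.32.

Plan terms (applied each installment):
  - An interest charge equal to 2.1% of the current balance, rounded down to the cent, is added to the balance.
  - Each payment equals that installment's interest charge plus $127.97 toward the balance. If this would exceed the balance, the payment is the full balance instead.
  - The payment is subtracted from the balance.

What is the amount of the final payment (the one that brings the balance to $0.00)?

Installment 1: opening $412.32; interest $8.65 → $420.97; payment $136.62; balance $284.35
Installment 2: opening $284.35; interest $5.97 → $290.32; payment $133.94; balance $156.38
Installment 3: opening $156.38; interest $3.28 → $159.66; payment $131.25; balance $28.41
Installment 4: opening $28.41; interest $0.59 → $29.00; payment $29.00; balance $0.00

$29.00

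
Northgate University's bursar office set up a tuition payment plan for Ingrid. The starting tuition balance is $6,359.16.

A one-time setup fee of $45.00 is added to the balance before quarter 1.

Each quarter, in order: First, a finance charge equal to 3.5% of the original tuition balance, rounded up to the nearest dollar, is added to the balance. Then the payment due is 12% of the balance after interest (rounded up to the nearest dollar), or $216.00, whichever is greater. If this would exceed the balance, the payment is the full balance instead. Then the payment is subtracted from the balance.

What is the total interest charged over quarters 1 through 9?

$2,007.00

Quarter 1: opening $6,404.16; interest $223.00 → $6,627.16; payment $796.00; balance $5,831.16
Quarter 2: opening $5,831.16; interest $223.00 → $6,054.16; payment $727.00; balance $5,327.16
Quarter 3: opening $5,327.16; interest $223.00 → $5,550.16; payment $667.00; balance $4,883.16
Quarter 4: opening $4,883.16; interest $223.00 → $5,106.16; payment $613.00; balance $4,493.16
Quarter 5: opening $4,493.16; interest $223.00 → $4,716.16; payment $566.00; balance $4,150.16
Quarter 6: opening $4,150.16; interest $223.00 → $4,373.16; payment $525.00; balance $3,848.16
Quarter 7: opening $3,848.16; interest $223.00 → $4,071.16; payment $489.00; balance $3,582.16
Quarter 8: opening $3,582.16; interest $223.00 → $3,805.16; payment $457.00; balance $3,348.16
Quarter 9: opening $3,348.16; interest $223.00 → $3,571.16; payment $429.00; balance $3,142.16
Total interest: $223.00 + $223.00 + $223.00 + $223.00 + $223.00 + $223.00 + $223.00 + $223.00 + $223.00 = $2,007.00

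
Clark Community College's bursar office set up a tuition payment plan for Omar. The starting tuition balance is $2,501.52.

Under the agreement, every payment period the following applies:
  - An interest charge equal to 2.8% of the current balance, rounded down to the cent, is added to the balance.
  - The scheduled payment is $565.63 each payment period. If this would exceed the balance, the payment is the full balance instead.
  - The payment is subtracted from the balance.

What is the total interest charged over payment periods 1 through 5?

Payment period 1: opening $2,501.52; interest $70.04 → $2,571.56; payment $565.63; balance $2,005.93
Payment period 2: opening $2,005.93; interest $56.16 → $2,062.09; payment $565.63; balance $1,496.46
Payment period 3: opening $1,496.46; interest $41.90 → $1,538.36; payment $565.63; balance $972.73
Payment period 4: opening $972.73; interest $27.23 → $999.96; payment $565.63; balance $434.33
Payment period 5: opening $434.33; interest $12.16 → $446.49; payment $446.49; balance $0.00
Total interest: $70.04 + $56.16 + $41.90 + $27.23 + $12.16 = $207.49

$207.49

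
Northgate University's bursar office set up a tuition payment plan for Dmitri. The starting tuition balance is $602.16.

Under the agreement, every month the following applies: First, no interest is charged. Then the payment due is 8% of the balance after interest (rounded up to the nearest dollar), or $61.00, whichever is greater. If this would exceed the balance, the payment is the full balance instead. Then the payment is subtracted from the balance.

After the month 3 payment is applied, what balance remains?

Month 1: $602.16 − $61.00 → $541.16
Month 2: $541.16 − $61.00 → $480.16
Month 3: $480.16 − $61.00 → $419.16

$419.16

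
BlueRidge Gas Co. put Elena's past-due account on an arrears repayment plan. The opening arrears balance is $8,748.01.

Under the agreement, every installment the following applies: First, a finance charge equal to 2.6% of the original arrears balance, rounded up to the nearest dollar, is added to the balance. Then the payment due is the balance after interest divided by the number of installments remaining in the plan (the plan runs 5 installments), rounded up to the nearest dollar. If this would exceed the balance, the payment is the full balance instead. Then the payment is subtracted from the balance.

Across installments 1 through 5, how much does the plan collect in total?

$9,888.01

# | Opening | Interest | Payment | End bal
1 | $8,748.01 | $228.00 | $1,796.00 | $7,180.01
2 | $7,180.01 | $228.00 | $1,853.00 | $5,555.01
3 | $5,555.01 | $228.00 | $1,928.00 | $3,855.01
4 | $3,855.01 | $228.00 | $2,042.00 | $2,041.01
5 | $2,041.01 | $228.00 | $2,269.01 | $0.00
Total paid: $9,888.01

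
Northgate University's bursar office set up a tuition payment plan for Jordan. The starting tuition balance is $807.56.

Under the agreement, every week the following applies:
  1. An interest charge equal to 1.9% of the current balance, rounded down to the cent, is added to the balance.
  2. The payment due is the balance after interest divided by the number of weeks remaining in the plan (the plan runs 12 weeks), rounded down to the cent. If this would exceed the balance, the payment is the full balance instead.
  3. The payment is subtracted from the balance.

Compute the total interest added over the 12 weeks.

$106.96

# | Opening | Interest | Payment | End bal
1 | $807.56 | $15.34 | $68.57 | $754.33
2 | $754.33 | $14.33 | $69.87 | $698.79
3 | $698.79 | $13.27 | $71.20 | $640.86
4 | $640.86 | $12.17 | $72.55 | $580.48
5 | $580.48 | $11.02 | $73.93 | $517.57
6 | $517.57 | $9.83 | $75.34 | $452.06
7 | $452.06 | $8.58 | $76.77 | $383.87
8 | $383.87 | $7.29 | $78.23 | $312.93
9 | $312.93 | $5.94 | $79.71 | $239.16
10 | $239.16 | $4.54 | $81.23 | $162.47
11 | $162.47 | $3.08 | $82.77 | $82.78
12 | $82.78 | $1.57 | $84.35 | $0.00
Total interest: $15.34 + $14.33 + $13.27 + $12.17 + $11.02 + $9.83 + $8.58 + $7.29 + $5.94 + $4.54 + $3.08 + $1.57 = $106.96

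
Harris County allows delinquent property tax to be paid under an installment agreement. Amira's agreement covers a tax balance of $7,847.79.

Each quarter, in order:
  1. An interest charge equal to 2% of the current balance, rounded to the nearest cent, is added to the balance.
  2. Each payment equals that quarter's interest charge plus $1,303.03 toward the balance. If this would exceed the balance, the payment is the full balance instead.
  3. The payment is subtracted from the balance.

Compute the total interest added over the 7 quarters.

# | Opening | Interest | Payment | End bal
1 | $7,847.79 | $156.96 | $1,459.99 | $6,544.76
2 | $6,544.76 | $130.90 | $1,433.93 | $5,241.73
3 | $5,241.73 | $104.83 | $1,407.86 | $3,938.70
4 | $3,938.70 | $78.77 | $1,381.80 | $2,635.67
5 | $2,635.67 | $52.71 | $1,355.74 | $1,332.64
6 | $1,332.64 | $26.65 | $1,329.68 | $29.61
7 | $29.61 | $0.59 | $30.20 | $0.00
Total interest: $156.96 + $130.90 + $104.83 + $78.77 + $52.71 + $26.65 + $0.59 = $551.41

$551.41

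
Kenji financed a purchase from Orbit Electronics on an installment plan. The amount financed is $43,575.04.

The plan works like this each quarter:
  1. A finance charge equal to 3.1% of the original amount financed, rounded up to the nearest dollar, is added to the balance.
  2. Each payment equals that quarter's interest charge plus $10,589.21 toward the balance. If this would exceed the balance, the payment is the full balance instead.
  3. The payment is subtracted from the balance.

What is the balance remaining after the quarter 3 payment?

$11,807.41

Quarter 1: $43,575.04 +$1,351.00 interest = $44,926.04; pay $11,940.21 → $32,985.83
Quarter 2: $32,985.83 +$1,351.00 interest = $34,336.83; pay $11,940.21 → $22,396.62
Quarter 3: $22,396.62 +$1,351.00 interest = $23,747.62; pay $11,940.21 → $11,807.41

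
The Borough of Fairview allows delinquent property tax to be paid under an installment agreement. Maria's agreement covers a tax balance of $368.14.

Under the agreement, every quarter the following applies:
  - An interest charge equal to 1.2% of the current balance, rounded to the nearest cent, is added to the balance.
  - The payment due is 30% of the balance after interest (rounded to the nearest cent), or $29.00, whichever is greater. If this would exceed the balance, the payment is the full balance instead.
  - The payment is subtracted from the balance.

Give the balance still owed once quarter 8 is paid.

Quarter 1: opening $368.14; interest $4.42 → $372.56; payment $111.77; balance $260.79
Quarter 2: opening $260.79; interest $3.13 → $263.92; payment $79.18; balance $184.74
Quarter 3: opening $184.74; interest $2.22 → $186.96; payment $56.09; balance $130.87
Quarter 4: opening $130.87; interest $1.57 → $132.44; payment $39.73; balance $92.71
Quarter 5: opening $92.71; interest $1.11 → $93.82; payment $29.00; balance $64.82
Quarter 6: opening $64.82; interest $0.78 → $65.60; payment $29.00; balance $36.60
Quarter 7: opening $36.60; interest $0.44 → $37.04; payment $29.00; balance $8.04
Quarter 8: opening $8.04; interest $0.10 → $8.14; payment $8.14; balance $0.00

$0.00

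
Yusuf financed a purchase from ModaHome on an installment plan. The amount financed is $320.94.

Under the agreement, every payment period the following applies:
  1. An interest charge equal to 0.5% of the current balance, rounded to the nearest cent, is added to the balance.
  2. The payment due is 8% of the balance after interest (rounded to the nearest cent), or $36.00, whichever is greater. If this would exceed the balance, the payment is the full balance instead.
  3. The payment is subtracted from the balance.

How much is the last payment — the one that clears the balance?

$5.14

Payment period 1: $320.94 +$1.60 interest = $322.54; pay $36.00 → $286.54
Payment period 2: $286.54 +$1.43 interest = $287.97; pay $36.00 → $251.97
Payment period 3: $251.97 +$1.26 interest = $253.23; pay $36.00 → $217.23
Payment period 4: $217.23 +$1.09 interest = $218.32; pay $36.00 → $182.32
Payment period 5: $182.32 +$0.91 interest = $183.23; pay $36.00 → $147.23
Payment period 6: $147.23 +$0.74 interest = $147.97; pay $36.00 → $111.97
Payment period 7: $111.97 +$0.56 interest = $112.53; pay $36.00 → $76.53
Payment period 8: $76.53 +$0.38 interest = $76.91; pay $36.00 → $40.91
Payment period 9: $40.91 +$0.20 interest = $41.11; pay $36.00 → $5.11
Payment period 10: $5.11 +$0.03 interest = $5.14; pay $5.14 → $0.00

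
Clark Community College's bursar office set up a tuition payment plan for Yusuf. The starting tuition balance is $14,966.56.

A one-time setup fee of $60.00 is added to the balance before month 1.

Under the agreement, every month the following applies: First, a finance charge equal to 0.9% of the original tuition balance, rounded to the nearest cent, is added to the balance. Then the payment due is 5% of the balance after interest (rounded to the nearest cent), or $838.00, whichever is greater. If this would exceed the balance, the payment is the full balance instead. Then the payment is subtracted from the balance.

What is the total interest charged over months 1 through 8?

Month 1: opening $15,026.56; interest $134.70 → $15,161.26; payment $838.00; balance $14,323.26
Month 2: opening $14,323.26; interest $134.70 → $14,457.96; payment $838.00; balance $13,619.96
Month 3: opening $13,619.96; interest $134.70 → $13,754.66; payment $838.00; balance $12,916.66
Month 4: opening $12,916.66; interest $134.70 → $13,051.36; payment $838.00; balance $12,213.36
Month 5: opening $12,213.36; interest $134.70 → $12,348.06; payment $838.00; balance $11,510.06
Month 6: opening $11,510.06; interest $134.70 → $11,644.76; payment $838.00; balance $10,806.76
Month 7: opening $10,806.76; interest $134.70 → $10,941.46; payment $838.00; balance $10,103.46
Month 8: opening $10,103.46; interest $134.70 → $10,238.16; payment $838.00; balance $9,400.16
Total interest: $134.70 + $134.70 + $134.70 + $134.70 + $134.70 + $134.70 + $134.70 + $134.70 = $1,077.60

$1,077.60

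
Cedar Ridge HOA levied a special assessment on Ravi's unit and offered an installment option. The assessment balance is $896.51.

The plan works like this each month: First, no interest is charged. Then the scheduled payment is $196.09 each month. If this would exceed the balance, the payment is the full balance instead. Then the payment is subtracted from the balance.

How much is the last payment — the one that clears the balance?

# | Opening | Payment | End bal
1 | $896.51 | $196.09 | $700.42
2 | $700.42 | $196.09 | $504.33
3 | $504.33 | $196.09 | $308.24
4 | $308.24 | $196.09 | $112.15
5 | $112.15 | $112.15 | $0.00

$112.15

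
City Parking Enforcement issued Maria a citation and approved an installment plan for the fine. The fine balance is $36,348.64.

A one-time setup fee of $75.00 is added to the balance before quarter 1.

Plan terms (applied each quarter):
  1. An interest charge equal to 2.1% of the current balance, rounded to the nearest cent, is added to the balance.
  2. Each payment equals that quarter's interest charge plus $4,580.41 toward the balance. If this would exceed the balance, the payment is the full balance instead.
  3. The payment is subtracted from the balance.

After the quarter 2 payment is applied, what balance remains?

Quarter 1: $36,423.64 +$764.90 interest = $37,188.54; pay $5,345.31 → $31,843.23
Quarter 2: $31,843.23 +$668.71 interest = $32,511.94; pay $5,249.12 → $27,262.82

$27,262.82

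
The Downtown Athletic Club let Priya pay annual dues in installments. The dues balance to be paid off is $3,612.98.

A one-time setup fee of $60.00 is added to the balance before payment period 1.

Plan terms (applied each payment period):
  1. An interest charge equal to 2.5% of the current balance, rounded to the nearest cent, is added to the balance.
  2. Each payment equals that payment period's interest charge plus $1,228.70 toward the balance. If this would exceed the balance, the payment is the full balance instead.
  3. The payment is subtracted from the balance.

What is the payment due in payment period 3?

$1,245.97

# | Opening | Interest | Payment | End bal
1 | $3,672.98 | $91.82 | $1,320.52 | $2,444.28
2 | $2,444.28 | $61.11 | $1,289.81 | $1,215.58
3 | $1,215.58 | $30.39 | $1,245.97 | $0.00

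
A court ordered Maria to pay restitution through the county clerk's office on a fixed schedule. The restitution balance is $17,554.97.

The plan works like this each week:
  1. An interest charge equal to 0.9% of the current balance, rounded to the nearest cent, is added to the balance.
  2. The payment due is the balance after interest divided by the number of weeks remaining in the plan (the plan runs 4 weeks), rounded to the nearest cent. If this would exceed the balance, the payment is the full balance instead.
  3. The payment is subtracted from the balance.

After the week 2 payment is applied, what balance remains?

$8,936.19

Week 1: $17,554.97 +$157.99 interest = $17,712.96; pay $4,428.24 → $13,284.72
Week 2: $13,284.72 +$119.56 interest = $13,404.28; pay $4,468.09 → $8,936.19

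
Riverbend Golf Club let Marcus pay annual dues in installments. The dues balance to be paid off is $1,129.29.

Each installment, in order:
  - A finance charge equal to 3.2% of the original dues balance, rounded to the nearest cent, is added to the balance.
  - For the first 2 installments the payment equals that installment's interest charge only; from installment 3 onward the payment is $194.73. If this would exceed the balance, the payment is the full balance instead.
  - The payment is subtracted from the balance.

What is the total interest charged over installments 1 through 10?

# | Opening | Interest | Payment | End bal
1 | $1,129.29 | $36.14 | $36.14 | $1,129.29
2 | $1,129.29 | $36.14 | $36.14 | $1,129.29
3 | $1,129.29 | $36.14 | $194.73 | $970.70
4 | $970.70 | $36.14 | $194.73 | $812.11
5 | $812.11 | $36.14 | $194.73 | $653.52
6 | $653.52 | $36.14 | $194.73 | $494.93
7 | $494.93 | $36.14 | $194.73 | $336.34
8 | $336.34 | $36.14 | $194.73 | $177.75
9 | $177.75 | $36.14 | $194.73 | $19.16
10 | $19.16 | $36.14 | $55.30 | $0.00
Total interest: $36.14 + $36.14 + $36.14 + $36.14 + $36.14 + $36.14 + $36.14 + $36.14 + $36.14 + $36.14 = $361.40

$361.40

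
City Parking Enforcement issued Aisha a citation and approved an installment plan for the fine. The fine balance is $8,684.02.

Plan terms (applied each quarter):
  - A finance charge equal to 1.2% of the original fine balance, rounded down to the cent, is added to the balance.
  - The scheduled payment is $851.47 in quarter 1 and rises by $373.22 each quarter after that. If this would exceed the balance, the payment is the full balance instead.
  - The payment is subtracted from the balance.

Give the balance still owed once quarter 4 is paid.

Quarter 1: $8,684.02 +$104.20 interest = $8,788.22; pay $851.47 → $7,936.75
Quarter 2: $7,936.75 +$104.20 interest = $8,040.95; pay $1,224.69 → $6,816.26
Quarter 3: $6,816.26 +$104.20 interest = $6,920.46; pay $1,597.91 → $5,322.55
Quarter 4: $5,322.55 +$104.20 interest = $5,426.75; pay $1,971.13 → $3,455.62

$3,455.62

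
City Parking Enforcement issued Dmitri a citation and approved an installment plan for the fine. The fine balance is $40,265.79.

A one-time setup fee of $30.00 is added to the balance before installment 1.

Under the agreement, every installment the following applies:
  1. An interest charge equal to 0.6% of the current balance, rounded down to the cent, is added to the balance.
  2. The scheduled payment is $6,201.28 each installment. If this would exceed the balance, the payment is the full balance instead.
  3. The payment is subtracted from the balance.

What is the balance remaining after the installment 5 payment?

$10,138.51

Installment 1: $40,295.79 +$241.77 interest = $40,537.56; pay $6,201.28 → $34,336.28
Installment 2: $34,336.28 +$206.01 interest = $34,542.29; pay $6,201.28 → $28,341.01
Installment 3: $28,341.01 +$170.04 interest = $28,511.05; pay $6,201.28 → $22,309.77
Installment 4: $22,309.77 +$133.85 interest = $22,443.62; pay $6,201.28 → $16,242.34
Installment 5: $16,242.34 +$97.45 interest = $16,339.79; pay $6,201.28 → $10,138.51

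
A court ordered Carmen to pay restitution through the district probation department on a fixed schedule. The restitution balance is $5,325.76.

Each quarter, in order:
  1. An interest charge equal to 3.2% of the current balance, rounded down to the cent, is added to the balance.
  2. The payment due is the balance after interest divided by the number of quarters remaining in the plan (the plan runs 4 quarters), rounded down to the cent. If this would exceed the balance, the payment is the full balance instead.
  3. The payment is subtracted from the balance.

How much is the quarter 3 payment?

$1,463.39

Quarter 1: $5,325.76 +$170.42 interest = $5,496.18; pay $1,374.04 → $4,122.14
Quarter 2: $4,122.14 +$131.90 interest = $4,254.04; pay $1,418.01 → $2,836.03
Quarter 3: $2,836.03 +$90.75 interest = $2,926.78; pay $1,463.39 → $1,463.39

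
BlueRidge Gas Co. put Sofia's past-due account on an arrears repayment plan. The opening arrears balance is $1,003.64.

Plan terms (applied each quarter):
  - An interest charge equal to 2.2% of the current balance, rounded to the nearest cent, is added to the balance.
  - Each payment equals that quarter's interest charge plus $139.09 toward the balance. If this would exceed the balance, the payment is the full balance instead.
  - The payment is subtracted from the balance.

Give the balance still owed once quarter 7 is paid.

# | Opening | Interest | Payment | End bal
1 | $1,003.64 | $22.08 | $161.17 | $864.55
2 | $864.55 | $19.02 | $158.11 | $725.46
3 | $725.46 | $15.96 | $155.05 | $586.37
4 | $586.37 | $12.90 | $151.99 | $447.28
5 | $447.28 | $9.84 | $148.93 | $308.19
6 | $308.19 | $6.78 | $145.87 | $169.10
7 | $169.10 | $3.72 | $142.81 | $30.01

$30.01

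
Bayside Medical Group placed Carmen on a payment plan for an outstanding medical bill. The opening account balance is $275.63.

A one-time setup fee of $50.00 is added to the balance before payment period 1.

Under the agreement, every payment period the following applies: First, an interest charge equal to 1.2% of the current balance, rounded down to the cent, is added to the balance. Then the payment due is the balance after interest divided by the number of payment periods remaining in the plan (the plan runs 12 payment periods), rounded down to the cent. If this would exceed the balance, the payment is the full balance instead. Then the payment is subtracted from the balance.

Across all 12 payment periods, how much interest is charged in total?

$26.48

Payment period 1: $325.63 +$3.90 interest = $329.53; pay $27.46 → $302.07
Payment period 2: $302.07 +$3.62 interest = $305.69; pay $27.79 → $277.90
Payment period 3: $277.90 +$3.33 interest = $281.23; pay $28.12 → $253.11
Payment period 4: $253.11 +$3.03 interest = $256.14; pay $28.46 → $227.68
Payment period 5: $227.68 +$2.73 interest = $230.41; pay $28.80 → $201.61
Payment period 6: $201.61 +$2.41 interest = $204.02; pay $29.14 → $174.88
Payment period 7: $174.88 +$2.09 interest = $176.97; pay $29.49 → $147.48
Payment period 8: $147.48 +$1.76 interest = $149.24; pay $29.84 → $119.40
Payment period 9: $119.40 +$1.43 interest = $120.83; pay $30.20 → $90.63
Payment period 10: $90.63 +$1.08 interest = $91.71; pay $30.57 → $61.14
Payment period 11: $61.14 +$0.73 interest = $61.87; pay $30.93 → $30.94
Payment period 12: $30.94 +$0.37 interest = $31.31; pay $31.31 → $0.00
Total interest: $3.90 + $3.62 + $3.33 + $3.03 + $2.73 + $2.41 + $2.09 + $1.76 + $1.43 + $1.08 + $0.73 + $0.37 = $26.48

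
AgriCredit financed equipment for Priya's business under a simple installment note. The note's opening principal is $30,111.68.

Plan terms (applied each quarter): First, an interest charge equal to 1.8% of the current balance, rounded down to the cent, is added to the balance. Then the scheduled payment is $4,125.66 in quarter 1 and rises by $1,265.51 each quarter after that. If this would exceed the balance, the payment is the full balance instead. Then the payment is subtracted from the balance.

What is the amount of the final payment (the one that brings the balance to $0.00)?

# | Opening | Interest | Payment | End bal
1 | $30,111.68 | $542.01 | $4,125.66 | $26,528.03
2 | $26,528.03 | $477.50 | $5,391.17 | $21,614.36
3 | $21,614.36 | $389.05 | $6,656.68 | $15,346.73
4 | $15,346.73 | $276.24 | $7,922.19 | $7,700.78
5 | $7,700.78 | $138.61 | $7,839.39 | $0.00

$7,839.39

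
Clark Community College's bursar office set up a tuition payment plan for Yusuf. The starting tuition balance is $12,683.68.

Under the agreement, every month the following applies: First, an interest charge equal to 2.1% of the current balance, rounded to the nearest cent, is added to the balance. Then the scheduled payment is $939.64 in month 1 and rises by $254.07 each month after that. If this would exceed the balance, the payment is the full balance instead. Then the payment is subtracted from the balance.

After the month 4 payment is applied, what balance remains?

$8,358.66

# | Opening | Interest | Payment | End bal
1 | $12,683.68 | $266.36 | $939.64 | $12,010.40
2 | $12,010.40 | $252.22 | $1,193.71 | $11,068.91
3 | $11,068.91 | $232.45 | $1,447.78 | $9,853.58
4 | $9,853.58 | $206.93 | $1,701.85 | $8,358.66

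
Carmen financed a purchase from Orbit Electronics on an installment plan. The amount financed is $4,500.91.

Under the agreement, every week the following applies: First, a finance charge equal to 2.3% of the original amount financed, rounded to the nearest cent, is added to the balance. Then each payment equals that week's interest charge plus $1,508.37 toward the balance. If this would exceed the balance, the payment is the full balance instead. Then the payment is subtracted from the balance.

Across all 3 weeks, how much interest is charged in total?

$310.56

Week 1: $4,500.91 +$103.52 interest = $4,604.43; pay $1,611.89 → $2,992.54
Week 2: $2,992.54 +$103.52 interest = $3,096.06; pay $1,611.89 → $1,484.17
Week 3: $1,484.17 +$103.52 interest = $1,587.69; pay $1,587.69 → $0.00
Total interest: $103.52 + $103.52 + $103.52 = $310.56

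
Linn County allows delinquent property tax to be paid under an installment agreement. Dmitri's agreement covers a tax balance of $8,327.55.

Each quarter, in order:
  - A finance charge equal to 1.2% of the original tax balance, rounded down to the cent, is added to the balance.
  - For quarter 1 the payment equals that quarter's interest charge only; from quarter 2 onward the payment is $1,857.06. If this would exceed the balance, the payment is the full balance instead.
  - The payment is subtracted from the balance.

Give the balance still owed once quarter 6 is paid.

$0.00

# | Opening | Interest | Payment | End bal
1 | $8,327.55 | $99.93 | $99.93 | $8,327.55
2 | $8,327.55 | $99.93 | $1,857.06 | $6,570.42
3 | $6,570.42 | $99.93 | $1,857.06 | $4,813.29
4 | $4,813.29 | $99.93 | $1,857.06 | $3,056.16
5 | $3,056.16 | $99.93 | $1,857.06 | $1,299.03
6 | $1,299.03 | $99.93 | $1,398.96 | $0.00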